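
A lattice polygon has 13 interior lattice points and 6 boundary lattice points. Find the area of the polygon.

15

By Pick's theorem, A = I + B/2 − 1 = 13 + 6/2 − 1 = 15.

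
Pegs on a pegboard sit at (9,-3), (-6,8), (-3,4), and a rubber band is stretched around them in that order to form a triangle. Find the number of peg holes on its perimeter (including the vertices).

3

Summing gcd(|Δx|,|Δy|) over the edges gives the boundary count: gcd(15,11) + gcd(3,4) + gcd(12,7) = 1+1+1 = 3.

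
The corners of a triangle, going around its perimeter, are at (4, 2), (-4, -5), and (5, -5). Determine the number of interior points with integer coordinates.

27

Using the shoelace formula, 2A = |[4·(-5) − (-4)·2] + [(-4)·(-5) − 5·(-5)] + [5·2 − 4·(-5)]| = 63, so the area is 63/2.
Along each edge there are gcd(|Δx|,|Δy|)+1 lattice points, so counting each shared vertex once the boundary has gcd(8,7) + gcd(9,0) + gcd(1,7) = 1+9+1 = 11.
By Pick's theorem A = I + B/2 − 1, so I = 63/2 − 11/2 + 1 = 27.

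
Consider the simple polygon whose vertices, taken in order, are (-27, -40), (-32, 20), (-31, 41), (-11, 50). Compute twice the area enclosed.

By the shoelace formula, twice the signed area is |[(-27)·20 − (-32)·(-40)] + [(-32)·41 − (-31)·20] + [(-31)·50 − (-11)·41] + [(-11)·(-40) − (-27)·50]| = 1821, so the area is 1821/2.

1821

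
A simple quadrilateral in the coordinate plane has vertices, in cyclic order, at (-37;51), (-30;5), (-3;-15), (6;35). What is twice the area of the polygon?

3396

The shoelace formula gives twice the area as |[(-37)·5 − (-30)·51] + [(-30)·(-15) − (-3)·5] + [(-3)·35 − 6·(-15)] + [6·51 − (-37)·35]| = 3396, so the area is 1698.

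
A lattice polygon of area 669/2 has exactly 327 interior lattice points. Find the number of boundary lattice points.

17

Pick's theorem gives A = I + B/2 − 1, so B = 2(A − I + 1) = 2(669/2 − 327 + 1) = 17.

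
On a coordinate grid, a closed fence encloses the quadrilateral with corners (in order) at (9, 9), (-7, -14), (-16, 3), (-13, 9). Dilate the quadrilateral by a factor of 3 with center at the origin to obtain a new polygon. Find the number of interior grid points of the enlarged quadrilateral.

The shoelace formula gives twice the area as |[9·(-14) − (-7)·9] + [(-7)·3 − (-16)·(-14)] + [(-16)·9 − (-13)·3] + [(-13)·9 − 9·9]| = 611, so the area is 611/2.
Summing gcd(|Δx|,|Δy|) over the edges gives the boundary count: gcd(16,23) + gcd(9,17) + gcd(3,6) + gcd(22,0) = 1+1+3+22 = 27.
Scaling by 3 multiplies the area by 3² = 9 (so the new area is 5499/2) and multiplies the boundary lattice-point count by 3, giving 81.
By Pick's theorem, the interior count of the dilated polygon is 5499/2 − 81/2 + 1 = 2710.

2710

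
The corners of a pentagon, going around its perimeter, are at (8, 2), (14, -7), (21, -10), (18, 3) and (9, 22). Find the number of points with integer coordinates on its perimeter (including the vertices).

7

Along each edge there are gcd(|Δx|,|Δy|)+1 lattice points, so counting each shared vertex once the boundary has gcd(6,9) + gcd(7,3) + gcd(3,13) + gcd(9,19) + gcd(1,20) = 3+1+1+1+1 = 7.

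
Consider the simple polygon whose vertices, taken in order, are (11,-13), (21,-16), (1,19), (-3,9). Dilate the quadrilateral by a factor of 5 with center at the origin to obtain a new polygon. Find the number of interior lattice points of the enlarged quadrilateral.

6451

By the shoelace formula, twice the signed area is |[11·(-16) − 21·(-13)] + [21·19 − 1·(-16)] + [1·9 − (-3)·19] + [(-3)·(-13) − 11·9]| = 518, so the area is 259.
Summing gcd(|Δx|,|Δy|) over the edges gives the boundary count: gcd(10,3) + gcd(20,35) + gcd(4,10) + gcd(14,22) = 1+5+2+2 = 10.
Scaling by 5 multiplies the area by 5² = 25 (so the new area is 6475) and multiplies the boundary lattice-point count by 5, giving 50.
By Pick's theorem, the interior count of the dilated polygon is 6475 − 50/2 + 1 = 6451.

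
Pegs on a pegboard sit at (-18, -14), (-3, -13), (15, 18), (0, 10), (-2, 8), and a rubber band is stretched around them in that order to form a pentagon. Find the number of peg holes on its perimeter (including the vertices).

Summing gcd(|Δx|,|Δy|) over the edges gives the boundary count: gcd(15,1) + gcd(18,31) + gcd(15,8) + gcd(2,2) + gcd(16,22) = 1+1+1+2+2 = 7.

7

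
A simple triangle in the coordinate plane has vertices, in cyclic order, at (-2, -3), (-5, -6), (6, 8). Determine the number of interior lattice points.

The shoelace formula gives twice the area as |[(-2)·(-6) − (-5)·(-3)] + [(-5)·8 − 6·(-6)] + [6·(-3) − (-2)·8]| = 9, so the area is 4.5.
Summing gcd(|Δx|,|Δy|) over the edges gives the boundary count: gcd(3,3) + gcd(11,14) + gcd(8,11) = 3+1+1 = 5.
Pick's theorem gives I = A − B/2 + 1 = 4.5 − 5/2 + 1 = 3.

3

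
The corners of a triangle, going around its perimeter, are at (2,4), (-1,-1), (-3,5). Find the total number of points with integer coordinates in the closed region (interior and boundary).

Using the shoelace formula, 2A = |(2·(-1) − (-1)·4) + ((-1)·5 − (-3)·(-1)) + ((-3)·4 − 2·5)| = 28, so the area is 14.
Along each edge there are gcd(|Δx|,|Δy|)+1 lattice points, so counting each shared vertex once the boundary has gcd(3,5) + gcd(2,6) + gcd(5,1) = 1+2+1 = 4.
Pick's theorem gives I = A − B/2 + 1 = 14 − 4/2 + 1 = 13, so the closed region contains I + B = 13 + 4 = 17 lattice points.

17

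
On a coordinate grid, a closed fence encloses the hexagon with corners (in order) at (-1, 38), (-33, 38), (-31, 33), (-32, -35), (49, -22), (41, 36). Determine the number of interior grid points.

5044

Using the shoelace formula, 2A = |((-1)·38 − (-33)·38) + ((-33)·33 − (-31)·38) + ((-31)·(-35) − (-32)·33) + ((-32)·(-22) − 49·(-35)) + (49·36 − 41·(-22)) + (41·38 − (-1)·36)| = 10125, so the area is 5062.5.
Along each edge there are gcd(|Δx|,|Δy|)+1 lattice points, so counting each shared vertex once the boundary has gcd(32,0) + gcd(2,5) + gcd(1,68) + gcd(81,13) + gcd(8,58) + gcd(42,2) = 32+1+1+1+2+2 = 39.
By Pick's theorem A = I + B/2 − 1, so I = 5062.5 − 39/2 + 1 = 5044.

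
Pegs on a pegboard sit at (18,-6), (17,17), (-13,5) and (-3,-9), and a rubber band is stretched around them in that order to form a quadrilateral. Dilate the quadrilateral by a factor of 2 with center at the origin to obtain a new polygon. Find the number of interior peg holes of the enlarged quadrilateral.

2041

Using the shoelace formula, 2A = |[18·17 − 17·(-6)] + [17·5 − (-13)·17] + [(-13)·(-9) − (-3)·5] + [(-3)·(-6) − 18·(-9)]| = 1026, so the area is 513.
The number of boundary lattice points is Σ gcd(|Δx|,|Δy|) = gcd(1,23) + gcd(30,12) + gcd(10,14) + gcd(21,3) = 1+6+2+3 = 12.
Scaling by 2 multiplies the area by 2² = 4 (so the new area is 2052) and multiplies the boundary lattice-point count by 2, giving 24.
By Pick's theorem, the interior count of the dilated polygon is 2052 − 24/2 + 1 = 2041.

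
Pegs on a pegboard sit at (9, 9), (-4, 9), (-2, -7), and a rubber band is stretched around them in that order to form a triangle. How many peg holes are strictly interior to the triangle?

97

By the shoelace formula, twice the signed area is |[9·9 − (-4)·9] + [(-4)·(-7) − (-2)·9] + [(-2)·9 − 9·(-7)]| = 208, so the area is 104.
The number of boundary lattice points is Σ gcd(|Δx|,|Δy|) = gcd(13,0) + gcd(2,16) + gcd(11,16) = 13+2+1 = 16.
Pick's theorem gives I = A − B/2 + 1 = 104 − 16/2 + 1 = 97.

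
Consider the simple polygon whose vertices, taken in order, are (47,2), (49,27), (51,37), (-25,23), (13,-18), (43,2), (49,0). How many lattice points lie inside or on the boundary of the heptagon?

2339

Using the shoelace formula, 2A = |(47·27 − 49·2) + (49·37 − 51·27) + (51·23 − (-25)·37) + ((-25)·(-18) − 13·23) + (13·2 − 43·(-18)) + (43·0 − 49·2) + (49·2 − 47·0)| = 4656, so the area is 2328.
Summing gcd(|Δx|,|Δy|) over the edges gives the boundary count: gcd(2,25) + gcd(2,10) + gcd(76,14) + gcd(38,41) + gcd(30,20) + gcd(6,2) + gcd(2,2) = 1+2+2+1+10+2+2 = 20.
Pick's theorem gives I = A − B/2 + 1 = 2328 − 20/2 + 1 = 2319, so the closed region contains I + B = 2319 + 20 = 2339 lattice points.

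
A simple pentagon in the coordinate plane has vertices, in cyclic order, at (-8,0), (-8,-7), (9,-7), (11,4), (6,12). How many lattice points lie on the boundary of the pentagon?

28

Summing gcd(|Δx|,|Δy|) over the edges gives the boundary count: gcd(0,7) + gcd(17,0) + gcd(2,11) + gcd(5,8) + gcd(14,12) = 7+17+1+1+2 = 28.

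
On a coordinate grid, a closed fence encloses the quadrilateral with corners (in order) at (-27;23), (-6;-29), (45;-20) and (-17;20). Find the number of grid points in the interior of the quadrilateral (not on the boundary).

1525

By the shoelace formula, twice the signed area is |[(-27)·(-29) − (-6)·23] + [(-6)·(-20) − 45·(-29)] + [45·20 − (-17)·(-20)] + [(-17)·23 − (-27)·20]| = 3055, so the area is 1527.5.
The number of boundary lattice points is Σ gcd(|Δx|,|Δy|) = gcd(21,52) + gcd(51,9) + gcd(62,40) + gcd(10,3) = 1+3+2+1 = 7.
Pick's theorem gives I = A − B/2 + 1 = 1527.5 − 7/2 + 1 = 1525.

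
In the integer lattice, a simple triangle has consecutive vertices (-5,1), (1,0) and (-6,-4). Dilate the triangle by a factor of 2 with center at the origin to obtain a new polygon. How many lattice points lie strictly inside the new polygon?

60

By the shoelace formula, twice the signed area is |((-5)·0 − 1·1) + (1·(-4) − (-6)·0) + ((-6)·1 − (-5)·(-4))| = 31, so the area is 31/2.
The number of boundary lattice points is Σ gcd(|Δx|,|Δy|) = gcd(6,1) + gcd(7,4) + gcd(1,5) = 1+1+1 = 3.
Scaling by 2 multiplies the area by 2² = 4 (so the new area is 62) and multiplies the boundary lattice-point count by 2, giving 6.
By Pick's theorem, the interior count of the dilated polygon is 62 − 6/2 + 1 = 60.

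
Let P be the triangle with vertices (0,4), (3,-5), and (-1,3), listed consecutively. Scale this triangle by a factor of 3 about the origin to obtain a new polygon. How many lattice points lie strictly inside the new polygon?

The shoelace formula gives twice the area as |(0·(-5) − 3·4) + (3·3 − (-1)·(-5)) + ((-1)·4 − 0·3)| = 12, so the area is 6.
The number of boundary lattice points is Σ gcd(|Δx|,|Δy|) = gcd(3,9) + gcd(4,8) + gcd(1,1) = 3+4+1 = 8.
Scaling by 3 multiplies the area by 3² = 9 (so the new area is 54) and multiplies the boundary lattice-point count by 3, giving 24.
By Pick's theorem, the interior count of the dilated polygon is 54 − 24/2 + 1 = 43.

43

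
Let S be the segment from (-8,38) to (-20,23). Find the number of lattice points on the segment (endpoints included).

4

The number of lattice points on a segment between lattice points is gcd(|Δx|,|Δy|) + 1 = gcd(12,15) + 1 = 3 + 1 = 4.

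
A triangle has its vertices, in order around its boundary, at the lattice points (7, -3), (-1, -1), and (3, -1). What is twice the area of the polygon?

8

By the shoelace formula, twice the signed area is |(7·(-1) − (-1)·(-3)) + ((-1)·(-1) − 3·(-1)) + (3·(-3) − 7·(-1))| = 8, so the area is 4.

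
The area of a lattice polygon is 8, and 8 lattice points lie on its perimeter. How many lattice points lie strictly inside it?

5

From Pick's theorem, I = A − B/2 + 1 = 8 − 8/2 + 1 = 5.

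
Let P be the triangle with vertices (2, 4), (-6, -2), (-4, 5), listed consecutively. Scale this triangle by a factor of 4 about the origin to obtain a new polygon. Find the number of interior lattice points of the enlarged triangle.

By the shoelace formula, twice the signed area is |(2·(-2) − (-6)·4) + ((-6)·5 − (-4)·(-2)) + ((-4)·4 − 2·5)| = 44, so the area is 22.
The number of boundary lattice points is Σ gcd(|Δx|,|Δy|) = gcd(8,6) + gcd(2,7) + gcd(6,1) = 2+1+1 = 4.
Scaling by 4 multiplies the area by 4² = 16 (so the new area is 352) and multiplies the boundary lattice-point count by 4, giving 16.
By Pick's theorem, the interior count of the dilated polygon is 352 − 16/2 + 1 = 345.

345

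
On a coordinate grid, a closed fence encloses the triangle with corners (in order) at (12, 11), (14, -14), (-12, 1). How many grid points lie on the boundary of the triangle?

Along each edge there are gcd(|Δx|,|Δy|)+1 lattice points, so counting each shared vertex once the boundary has gcd(2,25) + gcd(26,15) + gcd(24,10) = 1+1+2 = 4.

4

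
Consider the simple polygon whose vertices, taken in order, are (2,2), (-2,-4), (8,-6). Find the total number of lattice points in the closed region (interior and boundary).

38

By the shoelace formula, twice the signed area is |[2·(-4) − (-2)·2] + [(-2)·(-6) − 8·(-4)] + [8·2 − 2·(-6)]| = 68, so the area is 34.
The number of boundary lattice points is Σ gcd(|Δx|,|Δy|) = gcd(4,6) + gcd(10,2) + gcd(6,8) = 2+2+2 = 6.
Pick's theorem gives I = A − B/2 + 1 = 34 − 6/2 + 1 = 32, so the closed region contains I + B = 32 + 6 = 38 lattice points.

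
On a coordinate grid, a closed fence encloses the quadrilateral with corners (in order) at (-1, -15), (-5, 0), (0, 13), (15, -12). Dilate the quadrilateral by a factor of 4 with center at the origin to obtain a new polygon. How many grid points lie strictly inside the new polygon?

4561

By the shoelace formula, twice the signed area is |((-1)·0 − (-5)·(-15)) + ((-5)·13 − 0·0) + (0·(-12) − 15·13) + (15·(-15) − (-1)·(-12))| = 572, so the area is 286.
The number of boundary lattice points is Σ gcd(|Δx|,|Δy|) = gcd(4,15) + gcd(5,13) + gcd(15,25) + gcd(16,3) = 1+1+5+1 = 8.
Scaling by 4 multiplies the area by 4² = 16 (so the new area is 4576) and multiplies the boundary lattice-point count by 4, giving 32.
By Pick's theorem, the interior count of the dilated polygon is 4576 − 32/2 + 1 = 4561.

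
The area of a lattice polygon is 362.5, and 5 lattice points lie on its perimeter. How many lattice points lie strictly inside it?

361

From Pick's theorem, I = A − B/2 + 1 = 362.5 − 5/2 + 1 = 361.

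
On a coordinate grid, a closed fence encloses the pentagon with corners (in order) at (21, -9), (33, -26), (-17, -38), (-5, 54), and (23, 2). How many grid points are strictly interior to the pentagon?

By the shoelace formula, twice the signed area is |(21·(-26) − 33·(-9)) + (33·(-38) − (-17)·(-26)) + ((-17)·54 − (-5)·(-38)) + ((-5)·2 − 23·54) + (23·(-9) − 21·2)| = 4554, so the area is 2277.
Along each edge there are gcd(|Δx|,|Δy|)+1 lattice points, so counting each shared vertex once the boundary has gcd(12,17) + gcd(50,12) + gcd(12,92) + gcd(28,52) + gcd(2,11) = 1+2+4+4+1 = 12.
Pick's theorem gives I = A − B/2 + 1 = 2277 − 12/2 + 1 = 2272.

2272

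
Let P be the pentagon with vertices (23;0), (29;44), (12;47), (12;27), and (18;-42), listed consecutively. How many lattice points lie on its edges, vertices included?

27

Summing gcd(|Δx|,|Δy|) over the edges gives the boundary count: gcd(6,44) + gcd(17,3) + gcd(0,20) + gcd(6,69) + gcd(5,42) = 2+1+20+3+1 = 27.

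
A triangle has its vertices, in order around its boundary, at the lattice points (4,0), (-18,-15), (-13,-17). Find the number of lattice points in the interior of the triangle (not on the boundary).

51

The shoelace formula gives twice the area as |(4·(-15) − (-18)·0) + ((-18)·(-17) − (-13)·(-15)) + ((-13)·0 − 4·(-17))| = 119, so the area is 59.5.
Summing gcd(|Δx|,|Δy|) over the edges gives the boundary count: gcd(22,15) + gcd(5,2) + gcd(17,17) = 1+1+17 = 19.
By Pick's theorem A = I + B/2 − 1, so I = 59.5 − 19/2 + 1 = 51.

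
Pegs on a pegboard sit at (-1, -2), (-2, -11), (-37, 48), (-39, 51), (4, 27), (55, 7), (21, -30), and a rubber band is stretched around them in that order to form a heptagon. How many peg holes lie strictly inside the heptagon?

2544

Using the shoelace formula, 2A = |((-1)·(-11) − (-2)·(-2)) + ((-2)·48 − (-37)·(-11)) + ((-37)·51 − (-39)·48) + ((-39)·27 − 4·51) + (4·7 − 55·27) + (55·(-30) − 21·7) + (21·(-2) − (-1)·(-30))| = 5094, so the area is 2547.
The number of boundary lattice points is Σ gcd(|Δx|,|Δy|) = gcd(1,9) + gcd(35,59) + gcd(2,3) + gcd(43,24) + gcd(51,20) + gcd(34,37) + gcd(22,28) = 1+1+1+1+1+1+2 = 8.
Pick's theorem gives I = A − B/2 + 1 = 2547 − 8/2 + 1 = 2544.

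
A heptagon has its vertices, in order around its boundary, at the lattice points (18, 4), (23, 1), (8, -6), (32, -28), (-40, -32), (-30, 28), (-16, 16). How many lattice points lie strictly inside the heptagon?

By the shoelace formula, twice the signed area is |[18·1 − 23·4] + [23·(-6) − 8·1] + [8·(-28) − 32·(-6)] + [32·(-32) − (-40)·(-28)] + [(-40)·28 − (-30)·(-32)] + [(-30)·16 − (-16)·28] + [(-16)·4 − 18·16]| = 4860, so the area is 2430.
The number of boundary lattice points is Σ gcd(|Δx|,|Δy|) = gcd(5,3) + gcd(15,7) + gcd(24,22) + gcd(72,4) + gcd(10,60) + gcd(14,12) + gcd(34,12) = 1+1+2+4+10+2+2 = 22.
Pick's theorem gives I = A − B/2 + 1 = 2430 − 22/2 + 1 = 2420.

2420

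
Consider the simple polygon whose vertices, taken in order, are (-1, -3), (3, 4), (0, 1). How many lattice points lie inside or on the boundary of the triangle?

By the shoelace formula, twice the signed area is |[(-1)·4 − 3·(-3)] + [3·1 − 0·4] + [0·(-3) − (-1)·1]| = 9, so the area is 9/2.
Along each edge there are gcd(|Δx|,|Δy|)+1 lattice points, so counting each shared vertex once the boundary has gcd(4,7) + gcd(3,3) + gcd(1,4) = 1+3+1 = 5.
Pick's theorem gives I = A − B/2 + 1 = 9/2 − 5/2 + 1 = 3, so the closed region contains I + B = 3 + 5 = 8 lattice points.

8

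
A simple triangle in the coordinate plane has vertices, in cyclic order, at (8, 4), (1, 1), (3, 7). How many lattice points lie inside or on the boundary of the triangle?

The shoelace formula gives twice the area as |(8·1 − 1·4) + (1·7 − 3·1) + (3·4 − 8·7)| = 36, so the area is 18.
Summing gcd(|Δx|,|Δy|) over the edges gives the boundary count: gcd(7,3) + gcd(2,6) + gcd(5,3) = 1+2+1 = 4.
Pick's theorem gives I = A − B/2 + 1 = 18 − 4/2 + 1 = 17, so the closed region contains I + B = 17 + 4 = 21 lattice points.

21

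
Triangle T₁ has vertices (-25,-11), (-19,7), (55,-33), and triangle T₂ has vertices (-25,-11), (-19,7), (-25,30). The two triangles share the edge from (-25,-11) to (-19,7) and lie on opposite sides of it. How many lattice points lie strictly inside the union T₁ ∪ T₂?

887

The union is the simple quadrilateral with vertices (-25,-11), (55,-33), (-19,7), (-25,30) in order.
By the shoelace formula, twice the signed area is |[(-25)·(-33) − 55·(-11)] + [55·7 − (-19)·(-33)] + [(-19)·30 − (-25)·7] + [(-25)·(-11) − (-25)·30]| = 1818, so the area is 909.
Along each edge there are gcd(|Δx|,|Δy|)+1 lattice points, so counting each shared vertex once the boundary has gcd(80,22) + gcd(74,40) + gcd(6,23) + gcd(0,41) = 2+2+1+41 = 46.
By Pick's theorem I = A − B/2 + 1 = 909 − 46/2 + 1 = 887.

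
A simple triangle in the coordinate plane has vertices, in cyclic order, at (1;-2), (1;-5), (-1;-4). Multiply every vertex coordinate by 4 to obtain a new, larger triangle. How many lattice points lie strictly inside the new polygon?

The shoelace formula gives twice the area as |(1·(-5) − 1·(-2)) + (1·(-4) − (-1)·(-5)) + ((-1)·(-2) − 1·(-4))| = 6, so the area is 3.
The number of boundary lattice points is Σ gcd(|Δx|,|Δy|) = gcd(0,3) + gcd(2,1) + gcd(2,2) = 3+1+2 = 6.
Scaling by 4 multiplies the area by 4² = 16 (so the new area is 48) and multiplies the boundary lattice-point count by 4, giving 24.
By Pick's theorem, the interior count of the dilated polygon is 48 − 24/2 + 1 = 37.

37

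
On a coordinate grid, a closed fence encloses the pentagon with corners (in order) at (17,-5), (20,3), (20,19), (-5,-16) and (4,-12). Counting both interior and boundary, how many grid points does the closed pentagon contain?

The shoelace formula gives twice the area as |[17·3 − 20·(-5)] + [20·19 − 20·3] + [20·(-16) − (-5)·19] + [(-5)·(-12) − 4·(-16)] + [4·(-5) − 17·(-12)]| = 554, so the area is 277.
Along each edge there are gcd(|Δx|,|Δy|)+1 lattice points, so counting each shared vertex once the boundary has gcd(3,8) + gcd(0,16) + gcd(25,35) + gcd(9,4) + gcd(13,7) = 1+16+5+1+1 = 24.
Pick's theorem gives I = A − B/2 + 1 = 277 − 24/2 + 1 = 266, so the closed region contains I + B = 266 + 24 = 290 lattice points.

290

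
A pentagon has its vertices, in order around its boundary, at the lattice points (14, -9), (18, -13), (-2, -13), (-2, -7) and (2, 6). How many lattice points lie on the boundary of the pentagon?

34

Summing gcd(|Δx|,|Δy|) over the edges gives the boundary count: gcd(4,4) + gcd(20,0) + gcd(0,6) + gcd(4,13) + gcd(12,15) = 4+20+6+1+3 = 34.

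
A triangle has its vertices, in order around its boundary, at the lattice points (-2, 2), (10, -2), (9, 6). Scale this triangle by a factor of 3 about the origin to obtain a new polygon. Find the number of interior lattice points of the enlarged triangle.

By the shoelace formula, twice the signed area is |((-2)·(-2) − 10·2) + (10·6 − 9·(-2)) + (9·2 − (-2)·6)| = 92, so the area is 46.
Along each edge there are gcd(|Δx|,|Δy|)+1 lattice points, so counting each shared vertex once the boundary has gcd(12,4) + gcd(1,8) + gcd(11,4) = 4+1+1 = 6.
Scaling by 3 multiplies the area by 3² = 9 (so the new area is 414) and multiplies the boundary lattice-point count by 3, giving 18.
By Pick's theorem, the interior count of the dilated polygon is 414 − 18/2 + 1 = 406.

406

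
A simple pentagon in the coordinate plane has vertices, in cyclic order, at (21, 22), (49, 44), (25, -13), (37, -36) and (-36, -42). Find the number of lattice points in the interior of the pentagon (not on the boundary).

By the shoelace formula, twice the signed area is |(21·44 − 49·22) + (49·(-13) − 25·44) + (25·(-36) − 37·(-13)) + (37·(-42) − (-36)·(-36)) + ((-36)·22 − 21·(-42))| = 5070, so the area is 2535.
Summing gcd(|Δx|,|Δy|) over the edges gives the boundary count: gcd(28,22) + gcd(24,57) + gcd(12,23) + gcd(73,6) + gcd(57,64) = 2+3+1+1+1 = 8.
Pick's theorem gives I = A − B/2 + 1 = 2535 − 8/2 + 1 = 2532.

2532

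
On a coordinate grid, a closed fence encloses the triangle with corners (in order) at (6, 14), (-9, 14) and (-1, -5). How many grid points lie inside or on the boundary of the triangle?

152

By the shoelace formula, twice the signed area is |(6·14 − (-9)·14) + ((-9)·(-5) − (-1)·14) + ((-1)·14 − 6·(-5))| = 285, so the area is 142.5.
Summing gcd(|Δx|,|Δy|) over the edges gives the boundary count: gcd(15,0) + gcd(8,19) + gcd(7,19) = 15+1+1 = 17.
Pick's theorem gives I = A − B/2 + 1 = 142.5 − 17/2 + 1 = 135, so the closed region contains I + B = 135 + 17 = 152 lattice points.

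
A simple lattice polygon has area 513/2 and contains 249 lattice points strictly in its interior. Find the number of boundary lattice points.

Pick's theorem gives A = I + B/2 − 1, so B = 2(A − I + 1) = 2(513/2 − 249 + 1) = 17.

17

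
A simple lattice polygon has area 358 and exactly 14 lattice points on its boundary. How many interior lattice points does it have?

Pick's theorem A = I + B/2 − 1 rearranges to I = A − B/2 + 1 = 358 − 14/2 + 1 = 352.

352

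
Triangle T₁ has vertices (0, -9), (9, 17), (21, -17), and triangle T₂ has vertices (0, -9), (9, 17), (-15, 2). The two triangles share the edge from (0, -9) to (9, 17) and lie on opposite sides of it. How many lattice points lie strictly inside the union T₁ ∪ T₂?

551

The union is the simple quadrilateral with vertices (0, -9), (21, -17), (9, 17), (-15, 2) in order.
Using the shoelace formula, 2A = |(0·(-17) − 21·(-9)) + (21·17 − 9·(-17)) + (9·2 − (-15)·17) + ((-15)·(-9) − 0·2)| = 1107, so the area is 553.5.
Along each edge there are gcd(|Δx|,|Δy|)+1 lattice points, so counting each shared vertex once the boundary has gcd(21,8) + gcd(12,34) + gcd(24,15) + gcd(15,11) = 1+2+3+1 = 7.
By Pick's theorem I = A − B/2 + 1 = 553.5 − 7/2 + 1 = 551.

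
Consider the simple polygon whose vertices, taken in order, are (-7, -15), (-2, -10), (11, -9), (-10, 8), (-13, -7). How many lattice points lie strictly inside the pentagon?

238

Using the shoelace formula, 2A = |[(-7)·(-10) − (-2)·(-15)] + [(-2)·(-9) − 11·(-10)] + [11·8 − (-10)·(-9)] + [(-10)·(-7) − (-13)·8] + [(-13)·(-15) − (-7)·(-7)]| = 486, so the area is 243.
The number of boundary lattice points is Σ gcd(|Δx|,|Δy|) = gcd(5,5) + gcd(13,1) + gcd(21,17) + gcd(3,15) + gcd(6,8) = 5+1+1+3+2 = 12.
Pick's theorem gives I = A − B/2 + 1 = 243 − 12/2 + 1 = 238.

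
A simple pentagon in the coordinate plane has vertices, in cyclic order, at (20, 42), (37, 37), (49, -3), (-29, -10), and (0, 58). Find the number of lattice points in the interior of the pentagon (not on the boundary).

3074

Using the shoelace formula, 2A = |(20·37 − 37·42) + (37·(-3) − 49·37) + (49·(-10) − (-29)·(-3)) + ((-29)·58 − 0·(-10)) + (0·42 − 20·58)| = 6157, so the area is 3078.5.
Summing gcd(|Δx|,|Δy|) over the edges gives the boundary count: gcd(17,5) + gcd(12,40) + gcd(78,7) + gcd(29,68) + gcd(20,16) = 1+4+1+1+4 = 11.
Pick's theorem gives I = A − B/2 + 1 = 3078.5 − 11/2 + 1 = 3074.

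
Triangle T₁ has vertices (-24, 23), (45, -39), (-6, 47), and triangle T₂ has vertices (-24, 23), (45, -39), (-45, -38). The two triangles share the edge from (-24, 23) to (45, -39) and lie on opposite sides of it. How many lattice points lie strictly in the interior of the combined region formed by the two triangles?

The union is the simple quadrilateral with vertices (-24, 23), (-6, 47), (45, -39), (-45, -38) in order.
By the shoelace formula, twice the signed area is |[(-24)·47 − (-6)·23] + [(-6)·(-39) − 45·47] + [45·(-38) − (-45)·(-39)] + [(-45)·23 − (-24)·(-38)]| = 8283, so the area is 4141.5.
Summing gcd(|Δx|,|Δy|) over the edges gives the boundary count: gcd(18,24) + gcd(51,86) + gcd(90,1) + gcd(21,61) = 6+1+1+1 = 9.
By Pick's theorem I = A − B/2 + 1 = 4141.5 − 9/2 + 1 = 4138.

4138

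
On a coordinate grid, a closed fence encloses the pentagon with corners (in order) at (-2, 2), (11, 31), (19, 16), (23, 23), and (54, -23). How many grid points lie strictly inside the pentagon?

1067

The shoelace formula gives twice the area as |[(-2)·31 − 11·2] + [11·16 − 19·31] + [19·23 − 23·16] + [23·(-23) − 54·23] + [54·2 − (-2)·(-23)]| = 2137, so the area is 2137/2.
Summing gcd(|Δx|,|Δy|) over the edges gives the boundary count: gcd(13,29) + gcd(8,15) + gcd(4,7) + gcd(31,46) + gcd(56,25) = 1+1+1+1+1 = 5.
By Pick's theorem A = I + B/2 − 1, so I = 2137/2 − 5/2 + 1 = 1067.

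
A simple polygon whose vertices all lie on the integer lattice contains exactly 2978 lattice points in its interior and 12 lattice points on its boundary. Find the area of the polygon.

2983

Pick's theorem states A = I + B/2 − 1, so A = 2978 + 12/2 − 1 = 2983.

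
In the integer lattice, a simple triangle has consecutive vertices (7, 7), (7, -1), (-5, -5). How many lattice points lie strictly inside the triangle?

By the shoelace formula, twice the signed area is |(7·(-1) − 7·7) + (7·(-5) − (-5)·(-1)) + ((-5)·7 − 7·(-5))| = 96, so the area is 48.
Summing gcd(|Δx|,|Δy|) over the edges gives the boundary count: gcd(0,8) + gcd(12,4) + gcd(12,12) = 8+4+12 = 24.
Pick's theorem gives I = A − B/2 + 1 = 48 − 24/2 + 1 = 37.

37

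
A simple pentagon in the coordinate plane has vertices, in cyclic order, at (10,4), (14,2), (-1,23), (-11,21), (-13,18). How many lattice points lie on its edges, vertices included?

9

Summing gcd(|Δx|,|Δy|) over the edges gives the boundary count: gcd(4,2) + gcd(15,21) + gcd(10,2) + gcd(2,3) + gcd(23,14) = 2+3+2+1+1 = 9.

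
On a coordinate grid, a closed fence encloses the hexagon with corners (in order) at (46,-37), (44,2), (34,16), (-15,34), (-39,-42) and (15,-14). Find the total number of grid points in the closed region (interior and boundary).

By the shoelace formula, twice the signed area is |[46·2 − 44·(-37)] + [44·16 − 34·2] + [34·34 − (-15)·16] + [(-15)·(-42) − (-39)·34] + [(-39)·(-14) − 15·(-42)] + [15·(-37) − 46·(-14)]| = 6973, so the area is 3486.5.
Summing gcd(|Δx|,|Δy|) over the edges gives the boundary count: gcd(2,39) + gcd(10,14) + gcd(49,18) + gcd(24,76) + gcd(54,28) + gcd(31,23) = 1+2+1+4+2+1 = 11.
Pick's theorem gives I = A − B/2 + 1 = 3486.5 − 11/2 + 1 = 3482, so the closed region contains I + B = 3482 + 11 = 3493 lattice points.

3493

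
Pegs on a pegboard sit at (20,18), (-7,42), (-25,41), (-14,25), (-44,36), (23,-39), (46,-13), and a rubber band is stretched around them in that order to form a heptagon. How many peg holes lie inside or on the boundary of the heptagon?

The shoelace formula gives twice the area as |(20·42 − (-7)·18) + ((-7)·41 − (-25)·42) + ((-25)·25 − (-14)·41) + ((-14)·36 − (-44)·25) + ((-44)·(-39) − 23·36) + (23·(-13) − 46·(-39)) + (46·18 − 20·(-13))| = 5745, so the area is 2872.5.
Along each edge there are gcd(|Δx|,|Δy|)+1 lattice points, so counting each shared vertex once the boundary has gcd(27,24) + gcd(18,1) + gcd(11,16) + gcd(30,11) + gcd(67,75) + gcd(23,26) + gcd(26,31) = 3+1+1+1+1+1+1 = 9.
Pick's theorem gives I = A − B/2 + 1 = 2872.5 − 9/2 + 1 = 2869, so the closed region contains I + B = 2869 + 9 = 2878 lattice points.

2878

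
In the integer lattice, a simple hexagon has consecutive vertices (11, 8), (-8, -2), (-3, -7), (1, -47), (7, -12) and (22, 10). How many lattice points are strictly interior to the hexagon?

The shoelace formula gives twice the area as |[11·(-2) − (-8)·8] + [(-8)·(-7) − (-3)·(-2)] + [(-3)·(-47) − 1·(-7)] + [1·(-12) − 7·(-47)] + [7·10 − 22·(-12)] + [22·8 − 11·10]| = 957, so the area is 478.5.
The number of boundary lattice points is Σ gcd(|Δx|,|Δy|) = gcd(19,10) + gcd(5,5) + gcd(4,40) + gcd(6,35) + gcd(15,22) + gcd(11,2) = 1+5+4+1+1+1 = 13.
Pick's theorem gives I = A − B/2 + 1 = 478.5 − 13/2 + 1 = 473.

473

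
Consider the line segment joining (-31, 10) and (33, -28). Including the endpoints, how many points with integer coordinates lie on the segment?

The number of lattice points on a segment between lattice points is gcd(|Δx|,|Δy|) + 1 = gcd(64,38) + 1 = 2 + 1 = 3.

3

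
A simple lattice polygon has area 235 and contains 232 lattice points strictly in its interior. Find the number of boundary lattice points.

Pick's theorem gives A = I + B/2 − 1, so B = 2(A − I + 1) = 2(235 − 232 + 1) = 8.

8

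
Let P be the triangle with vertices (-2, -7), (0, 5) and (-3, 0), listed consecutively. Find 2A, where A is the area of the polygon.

By the shoelace formula, twice the signed area is |((-2)·5 − 0·(-7)) + (0·0 − (-3)·5) + ((-3)·(-7) − (-2)·0)| = 26, so the area is 13.

26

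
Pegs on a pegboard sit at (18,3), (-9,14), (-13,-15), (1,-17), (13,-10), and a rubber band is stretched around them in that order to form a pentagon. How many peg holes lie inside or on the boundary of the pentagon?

Using the shoelace formula, 2A = |[18·14 − (-9)·3] + [(-9)·(-15) − (-13)·14] + [(-13)·(-17) − 1·(-15)] + [1·(-10) − 13·(-17)] + [13·3 − 18·(-10)]| = 1262, so the area is 631.
The number of boundary lattice points is Σ gcd(|Δx|,|Δy|) = gcd(27,11) + gcd(4,29) + gcd(14,2) + gcd(12,7) + gcd(5,13) = 1+1+2+1+1 = 6.
Pick's theorem gives I = A − B/2 + 1 = 631 − 6/2 + 1 = 629, so the closed region contains I + B = 629 + 6 = 635 lattice points.

635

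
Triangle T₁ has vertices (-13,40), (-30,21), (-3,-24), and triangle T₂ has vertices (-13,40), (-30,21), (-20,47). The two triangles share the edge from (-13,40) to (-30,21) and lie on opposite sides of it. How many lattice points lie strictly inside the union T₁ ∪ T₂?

756

The union is the simple quadrilateral with vertices (-13,40), (-3,-24), (-30,21), (-20,47) in order.
By the shoelace formula, twice the signed area is |((-13)·(-24) − (-3)·40) + ((-3)·21 − (-30)·(-24)) + ((-30)·47 − (-20)·21) + ((-20)·40 − (-13)·47)| = 1530, so the area is 765.
The number of boundary lattice points is Σ gcd(|Δx|,|Δy|) = gcd(10,64) + gcd(27,45) + gcd(10,26) + gcd(7,7) = 2+9+2+7 = 20.
By Pick's theorem I = A − B/2 + 1 = 765 − 20/2 + 1 = 756.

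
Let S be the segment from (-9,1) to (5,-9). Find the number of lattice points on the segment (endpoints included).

3

The number of lattice points on a segment between lattice points is gcd(|Δx|,|Δy|) + 1 = gcd(14,10) + 1 = 2 + 1 = 3.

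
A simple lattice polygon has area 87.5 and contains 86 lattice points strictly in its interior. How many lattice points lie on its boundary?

Pick's theorem gives A = I + B/2 − 1, so B = 2(A − I + 1) = 2(87.5 − 86 + 1) = 5.

5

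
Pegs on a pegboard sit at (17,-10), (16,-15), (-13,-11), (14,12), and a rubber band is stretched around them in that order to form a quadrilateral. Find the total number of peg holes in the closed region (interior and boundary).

The shoelace formula gives twice the area as |[17·(-15) − 16·(-10)] + [16·(-11) − (-13)·(-15)] + [(-13)·12 − 14·(-11)] + [14·(-10) − 17·12]| = 812, so the area is 406.
The number of boundary lattice points is Σ gcd(|Δx|,|Δy|) = gcd(1,5) + gcd(29,4) + gcd(27,23) + gcd(3,22) = 1+1+1+1 = 4.
Pick's theorem gives I = A − B/2 + 1 = 406 − 4/2 + 1 = 405, so the closed region contains I + B = 405 + 4 = 409 lattice points.

409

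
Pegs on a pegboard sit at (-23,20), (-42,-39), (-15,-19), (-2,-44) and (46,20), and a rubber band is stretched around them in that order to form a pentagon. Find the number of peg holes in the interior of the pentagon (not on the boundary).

2925

The shoelace formula gives twice the area as |((-23)·(-39) − (-42)·20) + ((-42)·(-19) − (-15)·(-39)) + ((-15)·(-44) − (-2)·(-19)) + ((-2)·20 − 46·(-44)) + (46·20 − (-23)·20)| = 5936, so the area is 2968.
The number of boundary lattice points is Σ gcd(|Δx|,|Δy|) = gcd(19,59) + gcd(27,20) + gcd(13,25) + gcd(48,64) + gcd(69,0) = 1+1+1+16+69 = 88.
By Pick's theorem A = I + B/2 − 1, so I = 2968 − 88/2 + 1 = 2925.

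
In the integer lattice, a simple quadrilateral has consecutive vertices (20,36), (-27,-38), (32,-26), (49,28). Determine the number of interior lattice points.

Using the shoelace formula, 2A = |[20·(-38) − (-27)·36] + [(-27)·(-26) − 32·(-38)] + [32·28 − 49·(-26)] + [49·36 − 20·28]| = 5504, so the area is 2752.
Summing gcd(|Δx|,|Δy|) over the edges gives the boundary count: gcd(47,74) + gcd(59,12) + gcd(17,54) + gcd(29,8) = 1+1+1+1 = 4.
Pick's theorem gives I = A − B/2 + 1 = 2752 − 4/2 + 1 = 2751.

2751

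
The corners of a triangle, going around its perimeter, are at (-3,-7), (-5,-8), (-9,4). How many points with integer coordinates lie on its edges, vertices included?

Summing gcd(|Δx|,|Δy|) over the edges gives the boundary count: gcd(2,1) + gcd(4,12) + gcd(6,11) = 1+4+1 = 6.

6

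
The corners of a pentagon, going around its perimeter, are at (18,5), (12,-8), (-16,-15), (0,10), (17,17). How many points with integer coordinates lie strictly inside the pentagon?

Using the shoelace formula, 2A = |(18·(-8) − 12·5) + (12·(-15) − (-16)·(-8)) + ((-16)·10 − 0·(-15)) + (0·17 − 17·10) + (17·5 − 18·17)| = 1063, so the area is 1063/2.
The number of boundary lattice points is Σ gcd(|Δx|,|Δy|) = gcd(6,13) + gcd(28,7) + gcd(16,25) + gcd(17,7) + gcd(1,12) = 1+7+1+1+1 = 11.
Pick's theorem gives I = A − B/2 + 1 = 1063/2 − 11/2 + 1 = 527.

527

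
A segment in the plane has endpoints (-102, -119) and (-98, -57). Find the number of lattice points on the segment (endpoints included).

The number of lattice points on a segment between lattice points is gcd(|Δx|,|Δy|) + 1 = gcd(4,62) + 1 = 2 + 1 = 3.

3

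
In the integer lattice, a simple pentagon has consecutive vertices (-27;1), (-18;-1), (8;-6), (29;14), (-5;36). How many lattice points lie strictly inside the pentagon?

By the shoelace formula, twice the signed area is |[(-27)·(-1) − (-18)·1] + [(-18)·(-6) − 8·(-1)] + [8·14 − 29·(-6)] + [29·36 − (-5)·14] + [(-5)·1 − (-27)·36]| = 2528, so the area is 1264.
The number of boundary lattice points is Σ gcd(|Δx|,|Δy|) = gcd(9,2) + gcd(26,5) + gcd(21,20) + gcd(34,22) + gcd(22,35) = 1+1+1+2+1 = 6.
By Pick's theorem A = I + B/2 − 1, so I = 1264 − 6/2 + 1 = 1262.

1262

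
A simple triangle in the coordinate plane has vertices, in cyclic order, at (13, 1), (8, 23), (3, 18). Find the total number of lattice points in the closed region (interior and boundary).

72

The shoelace formula gives twice the area as |[13·23 − 8·1] + [8·18 − 3·23] + [3·1 − 13·18]| = 135, so the area is 135/2.
Along each edge there are gcd(|Δx|,|Δy|)+1 lattice points, so counting each shared vertex once the boundary has gcd(5,22) + gcd(5,5) + gcd(10,17) = 1+5+1 = 7.
Pick's theorem gives I = A − B/2 + 1 = 135/2 − 7/2 + 1 = 65, so the closed region contains I + B = 65 + 7 = 72 lattice points.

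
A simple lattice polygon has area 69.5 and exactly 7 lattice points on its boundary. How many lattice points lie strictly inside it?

From Pick's theorem, I = A − B/2 + 1 = 69.5 − 7/2 + 1 = 67.

67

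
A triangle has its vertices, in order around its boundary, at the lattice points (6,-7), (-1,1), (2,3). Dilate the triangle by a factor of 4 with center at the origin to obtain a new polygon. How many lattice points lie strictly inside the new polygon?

297

By the shoelace formula, twice the signed area is |[6·1 − (-1)·(-7)] + [(-1)·3 − 2·1] + [2·(-7) − 6·3]| = 38, so the area is 19.
Along each edge there are gcd(|Δx|,|Δy|)+1 lattice points, so counting each shared vertex once the boundary has gcd(7,8) + gcd(3,2) + gcd(4,10) = 1+1+2 = 4.
Scaling by 4 multiplies the area by 4² = 16 (so the new area is 304) and multiplies the boundary lattice-point count by 4, giving 16.
By Pick's theorem, the interior count of the dilated polygon is 304 − 16/2 + 1 = 297.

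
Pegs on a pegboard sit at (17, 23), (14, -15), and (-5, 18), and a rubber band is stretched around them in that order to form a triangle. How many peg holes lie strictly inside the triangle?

410

The shoelace formula gives twice the area as |(17·(-15) − 14·23) + (14·18 − (-5)·(-15)) + ((-5)·23 − 17·18)| = 821, so the area is 410.5.
Along each edge there are gcd(|Δx|,|Δy|)+1 lattice points, so counting each shared vertex once the boundary has gcd(3,38) + gcd(19,33) + gcd(22,5) = 1+1+1 = 3.
Pick's theorem gives I = A − B/2 + 1 = 410.5 − 3/2 + 1 = 410.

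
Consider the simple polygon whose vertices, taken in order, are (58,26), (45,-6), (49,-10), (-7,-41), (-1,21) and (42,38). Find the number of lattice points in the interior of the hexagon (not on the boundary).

By the shoelace formula, twice the signed area is |(58·(-6) − 45·26) + (45·(-10) − 49·(-6)) + (49·(-41) − (-7)·(-10)) + ((-7)·21 − (-1)·(-41)) + ((-1)·38 − 42·21) + (42·26 − 58·38)| = 5973, so the area is 5973/2.
Along each edge there are gcd(|Δx|,|Δy|)+1 lattice points, so counting each shared vertex once the boundary has gcd(13,32) + gcd(4,4) + gcd(56,31) + gcd(6,62) + gcd(43,17) + gcd(16,12) = 1+4+1+2+1+4 = 13.
Pick's theorem gives I = A − B/2 + 1 = 5973/2 − 13/2 + 1 = 2981.

2981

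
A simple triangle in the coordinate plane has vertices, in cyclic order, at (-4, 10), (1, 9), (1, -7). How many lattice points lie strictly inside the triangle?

By the shoelace formula, twice the signed area is |[(-4)·9 − 1·10] + [1·(-7) − 1·9] + [1·10 − (-4)·(-7)]| = 80, so the area is 40.
Summing gcd(|Δx|,|Δy|) over the edges gives the boundary count: gcd(5,1) + gcd(0,16) + gcd(5,17) = 1+16+1 = 18.
By Pick's theorem A = I + B/2 − 1, so I = 40 − 18/2 + 1 = 32.

32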